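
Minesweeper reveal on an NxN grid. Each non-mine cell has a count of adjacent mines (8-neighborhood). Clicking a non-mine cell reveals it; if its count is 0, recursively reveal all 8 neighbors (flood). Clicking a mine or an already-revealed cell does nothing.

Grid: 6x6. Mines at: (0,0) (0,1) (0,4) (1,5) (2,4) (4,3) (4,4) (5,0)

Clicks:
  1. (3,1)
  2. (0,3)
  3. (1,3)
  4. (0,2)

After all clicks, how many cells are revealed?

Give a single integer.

Answer: 17

Derivation:
Click 1 (3,1) count=0: revealed 15 new [(1,0) (1,1) (1,2) (1,3) (2,0) (2,1) (2,2) (2,3) (3,0) (3,1) (3,2) (3,3) (4,0) (4,1) (4,2)] -> total=15
Click 2 (0,3) count=1: revealed 1 new [(0,3)] -> total=16
Click 3 (1,3) count=2: revealed 0 new [(none)] -> total=16
Click 4 (0,2) count=1: revealed 1 new [(0,2)] -> total=17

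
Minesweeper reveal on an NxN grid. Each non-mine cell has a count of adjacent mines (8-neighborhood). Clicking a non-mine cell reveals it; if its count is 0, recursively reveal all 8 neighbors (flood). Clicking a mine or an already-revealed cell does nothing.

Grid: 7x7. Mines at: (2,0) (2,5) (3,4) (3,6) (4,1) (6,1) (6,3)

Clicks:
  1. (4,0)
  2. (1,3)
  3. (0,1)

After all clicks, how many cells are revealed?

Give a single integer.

Answer: 22

Derivation:
Click 1 (4,0) count=1: revealed 1 new [(4,0)] -> total=1
Click 2 (1,3) count=0: revealed 21 new [(0,0) (0,1) (0,2) (0,3) (0,4) (0,5) (0,6) (1,0) (1,1) (1,2) (1,3) (1,4) (1,5) (1,6) (2,1) (2,2) (2,3) (2,4) (3,1) (3,2) (3,3)] -> total=22
Click 3 (0,1) count=0: revealed 0 new [(none)] -> total=22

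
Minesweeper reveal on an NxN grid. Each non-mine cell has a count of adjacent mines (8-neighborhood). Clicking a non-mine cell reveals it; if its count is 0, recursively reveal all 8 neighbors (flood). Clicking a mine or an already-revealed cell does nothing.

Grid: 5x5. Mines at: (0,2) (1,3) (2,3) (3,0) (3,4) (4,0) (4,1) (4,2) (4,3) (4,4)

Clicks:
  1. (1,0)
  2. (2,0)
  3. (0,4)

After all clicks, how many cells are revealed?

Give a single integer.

Click 1 (1,0) count=0: revealed 6 new [(0,0) (0,1) (1,0) (1,1) (2,0) (2,1)] -> total=6
Click 2 (2,0) count=1: revealed 0 new [(none)] -> total=6
Click 3 (0,4) count=1: revealed 1 new [(0,4)] -> total=7

Answer: 7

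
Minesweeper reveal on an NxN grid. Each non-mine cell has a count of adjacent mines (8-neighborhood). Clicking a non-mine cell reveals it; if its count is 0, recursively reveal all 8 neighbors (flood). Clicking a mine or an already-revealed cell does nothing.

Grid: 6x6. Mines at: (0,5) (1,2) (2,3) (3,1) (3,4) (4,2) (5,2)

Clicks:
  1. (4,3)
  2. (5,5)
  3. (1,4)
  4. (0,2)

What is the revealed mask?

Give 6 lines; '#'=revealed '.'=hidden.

Click 1 (4,3) count=3: revealed 1 new [(4,3)] -> total=1
Click 2 (5,5) count=0: revealed 5 new [(4,4) (4,5) (5,3) (5,4) (5,5)] -> total=6
Click 3 (1,4) count=2: revealed 1 new [(1,4)] -> total=7
Click 4 (0,2) count=1: revealed 1 new [(0,2)] -> total=8

Answer: ..#...
....#.
......
......
...###
...###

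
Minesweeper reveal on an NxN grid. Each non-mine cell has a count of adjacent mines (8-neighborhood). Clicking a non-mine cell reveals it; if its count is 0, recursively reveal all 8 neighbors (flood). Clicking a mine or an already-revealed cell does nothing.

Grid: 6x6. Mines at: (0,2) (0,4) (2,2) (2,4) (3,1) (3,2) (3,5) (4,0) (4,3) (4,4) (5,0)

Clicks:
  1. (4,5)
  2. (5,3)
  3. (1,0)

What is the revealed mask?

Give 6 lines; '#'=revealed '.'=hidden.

Click 1 (4,5) count=2: revealed 1 new [(4,5)] -> total=1
Click 2 (5,3) count=2: revealed 1 new [(5,3)] -> total=2
Click 3 (1,0) count=0: revealed 6 new [(0,0) (0,1) (1,0) (1,1) (2,0) (2,1)] -> total=8

Answer: ##....
##....
##....
......
.....#
...#..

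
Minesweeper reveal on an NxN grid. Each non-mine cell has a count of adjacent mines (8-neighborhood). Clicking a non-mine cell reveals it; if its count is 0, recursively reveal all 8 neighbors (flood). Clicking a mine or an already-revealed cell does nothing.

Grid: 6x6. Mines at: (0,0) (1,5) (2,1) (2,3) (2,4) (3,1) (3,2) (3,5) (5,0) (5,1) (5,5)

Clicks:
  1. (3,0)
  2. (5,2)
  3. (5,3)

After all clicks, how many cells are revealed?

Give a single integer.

Click 1 (3,0) count=2: revealed 1 new [(3,0)] -> total=1
Click 2 (5,2) count=1: revealed 1 new [(5,2)] -> total=2
Click 3 (5,3) count=0: revealed 5 new [(4,2) (4,3) (4,4) (5,3) (5,4)] -> total=7

Answer: 7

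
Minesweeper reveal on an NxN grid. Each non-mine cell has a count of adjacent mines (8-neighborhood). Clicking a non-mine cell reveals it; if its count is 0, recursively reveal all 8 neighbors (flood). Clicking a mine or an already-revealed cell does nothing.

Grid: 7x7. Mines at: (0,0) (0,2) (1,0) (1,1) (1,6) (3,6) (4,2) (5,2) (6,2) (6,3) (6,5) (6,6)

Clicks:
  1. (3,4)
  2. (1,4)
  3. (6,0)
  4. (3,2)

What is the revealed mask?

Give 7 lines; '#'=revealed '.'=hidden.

Answer: ...###.
..####.
######.
######.
##.###.
##.###.
##.....

Derivation:
Click 1 (3,4) count=0: revealed 21 new [(0,3) (0,4) (0,5) (1,2) (1,3) (1,4) (1,5) (2,2) (2,3) (2,4) (2,5) (3,2) (3,3) (3,4) (3,5) (4,3) (4,4) (4,5) (5,3) (5,4) (5,5)] -> total=21
Click 2 (1,4) count=0: revealed 0 new [(none)] -> total=21
Click 3 (6,0) count=0: revealed 10 new [(2,0) (2,1) (3,0) (3,1) (4,0) (4,1) (5,0) (5,1) (6,0) (6,1)] -> total=31
Click 4 (3,2) count=1: revealed 0 new [(none)] -> total=31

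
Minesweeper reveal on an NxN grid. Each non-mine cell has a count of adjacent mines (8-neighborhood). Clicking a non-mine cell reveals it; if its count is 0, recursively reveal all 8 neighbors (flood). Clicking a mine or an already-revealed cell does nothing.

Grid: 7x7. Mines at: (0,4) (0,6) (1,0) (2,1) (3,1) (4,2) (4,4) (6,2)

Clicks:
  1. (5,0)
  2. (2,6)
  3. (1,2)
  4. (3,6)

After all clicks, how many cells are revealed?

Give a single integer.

Click 1 (5,0) count=0: revealed 6 new [(4,0) (4,1) (5,0) (5,1) (6,0) (6,1)] -> total=6
Click 2 (2,6) count=0: revealed 25 new [(1,2) (1,3) (1,4) (1,5) (1,6) (2,2) (2,3) (2,4) (2,5) (2,6) (3,2) (3,3) (3,4) (3,5) (3,6) (4,5) (4,6) (5,3) (5,4) (5,5) (5,6) (6,3) (6,4) (6,5) (6,6)] -> total=31
Click 3 (1,2) count=1: revealed 0 new [(none)] -> total=31
Click 4 (3,6) count=0: revealed 0 new [(none)] -> total=31

Answer: 31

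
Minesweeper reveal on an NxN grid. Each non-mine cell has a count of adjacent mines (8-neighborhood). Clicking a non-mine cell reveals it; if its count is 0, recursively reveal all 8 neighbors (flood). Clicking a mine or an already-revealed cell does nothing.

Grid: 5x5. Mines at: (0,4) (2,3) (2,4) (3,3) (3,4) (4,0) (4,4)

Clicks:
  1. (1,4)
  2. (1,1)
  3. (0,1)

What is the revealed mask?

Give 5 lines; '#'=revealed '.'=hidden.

Answer: ####.
#####
###..
###..
.....

Derivation:
Click 1 (1,4) count=3: revealed 1 new [(1,4)] -> total=1
Click 2 (1,1) count=0: revealed 14 new [(0,0) (0,1) (0,2) (0,3) (1,0) (1,1) (1,2) (1,3) (2,0) (2,1) (2,2) (3,0) (3,1) (3,2)] -> total=15
Click 3 (0,1) count=0: revealed 0 new [(none)] -> total=15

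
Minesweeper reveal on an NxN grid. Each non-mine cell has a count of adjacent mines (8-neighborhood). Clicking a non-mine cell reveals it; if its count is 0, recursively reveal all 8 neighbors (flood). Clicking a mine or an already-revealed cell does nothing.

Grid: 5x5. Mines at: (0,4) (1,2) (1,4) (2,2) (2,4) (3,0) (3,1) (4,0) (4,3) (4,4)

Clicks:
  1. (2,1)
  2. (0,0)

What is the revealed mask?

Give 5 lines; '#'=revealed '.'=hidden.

Answer: ##...
##...
##...
.....
.....

Derivation:
Click 1 (2,1) count=4: revealed 1 new [(2,1)] -> total=1
Click 2 (0,0) count=0: revealed 5 new [(0,0) (0,1) (1,0) (1,1) (2,0)] -> total=6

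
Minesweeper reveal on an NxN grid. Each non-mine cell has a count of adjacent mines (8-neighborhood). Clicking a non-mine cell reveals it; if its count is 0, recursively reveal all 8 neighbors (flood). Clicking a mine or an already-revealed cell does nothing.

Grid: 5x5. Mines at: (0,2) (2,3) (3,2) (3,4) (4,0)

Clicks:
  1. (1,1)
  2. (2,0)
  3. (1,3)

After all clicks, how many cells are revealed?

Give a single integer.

Click 1 (1,1) count=1: revealed 1 new [(1,1)] -> total=1
Click 2 (2,0) count=0: revealed 7 new [(0,0) (0,1) (1,0) (2,0) (2,1) (3,0) (3,1)] -> total=8
Click 3 (1,3) count=2: revealed 1 new [(1,3)] -> total=9

Answer: 9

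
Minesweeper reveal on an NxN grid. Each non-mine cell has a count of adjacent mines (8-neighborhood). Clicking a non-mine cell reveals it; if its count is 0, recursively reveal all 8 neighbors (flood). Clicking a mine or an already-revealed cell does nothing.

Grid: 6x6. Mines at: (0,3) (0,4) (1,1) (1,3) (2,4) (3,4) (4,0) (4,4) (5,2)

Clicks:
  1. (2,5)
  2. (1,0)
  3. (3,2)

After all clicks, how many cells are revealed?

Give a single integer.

Click 1 (2,5) count=2: revealed 1 new [(2,5)] -> total=1
Click 2 (1,0) count=1: revealed 1 new [(1,0)] -> total=2
Click 3 (3,2) count=0: revealed 9 new [(2,1) (2,2) (2,3) (3,1) (3,2) (3,3) (4,1) (4,2) (4,3)] -> total=11

Answer: 11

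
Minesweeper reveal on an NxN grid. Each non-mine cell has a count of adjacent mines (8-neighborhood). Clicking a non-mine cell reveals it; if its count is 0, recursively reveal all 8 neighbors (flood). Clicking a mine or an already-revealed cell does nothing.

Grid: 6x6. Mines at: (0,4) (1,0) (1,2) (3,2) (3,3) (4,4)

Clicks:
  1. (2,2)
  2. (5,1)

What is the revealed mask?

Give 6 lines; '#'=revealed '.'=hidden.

Answer: ......
......
###...
##....
####..
####..

Derivation:
Click 1 (2,2) count=3: revealed 1 new [(2,2)] -> total=1
Click 2 (5,1) count=0: revealed 12 new [(2,0) (2,1) (3,0) (3,1) (4,0) (4,1) (4,2) (4,3) (5,0) (5,1) (5,2) (5,3)] -> total=13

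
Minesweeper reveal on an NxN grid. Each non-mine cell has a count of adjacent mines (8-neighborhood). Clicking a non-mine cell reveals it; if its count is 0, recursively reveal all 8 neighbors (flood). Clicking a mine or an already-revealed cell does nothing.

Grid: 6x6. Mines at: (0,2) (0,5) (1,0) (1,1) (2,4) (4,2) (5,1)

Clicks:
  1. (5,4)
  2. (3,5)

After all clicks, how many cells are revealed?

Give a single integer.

Click 1 (5,4) count=0: revealed 9 new [(3,3) (3,4) (3,5) (4,3) (4,4) (4,5) (5,3) (5,4) (5,5)] -> total=9
Click 2 (3,5) count=1: revealed 0 new [(none)] -> total=9

Answer: 9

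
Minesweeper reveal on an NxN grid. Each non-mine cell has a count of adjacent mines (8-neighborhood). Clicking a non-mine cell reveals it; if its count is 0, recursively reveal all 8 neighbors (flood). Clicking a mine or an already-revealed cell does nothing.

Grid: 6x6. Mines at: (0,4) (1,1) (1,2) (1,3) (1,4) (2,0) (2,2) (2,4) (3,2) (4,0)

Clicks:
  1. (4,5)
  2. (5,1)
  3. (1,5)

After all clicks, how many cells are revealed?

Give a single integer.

Click 1 (4,5) count=0: revealed 13 new [(3,3) (3,4) (3,5) (4,1) (4,2) (4,3) (4,4) (4,5) (5,1) (5,2) (5,3) (5,4) (5,5)] -> total=13
Click 2 (5,1) count=1: revealed 0 new [(none)] -> total=13
Click 3 (1,5) count=3: revealed 1 new [(1,5)] -> total=14

Answer: 14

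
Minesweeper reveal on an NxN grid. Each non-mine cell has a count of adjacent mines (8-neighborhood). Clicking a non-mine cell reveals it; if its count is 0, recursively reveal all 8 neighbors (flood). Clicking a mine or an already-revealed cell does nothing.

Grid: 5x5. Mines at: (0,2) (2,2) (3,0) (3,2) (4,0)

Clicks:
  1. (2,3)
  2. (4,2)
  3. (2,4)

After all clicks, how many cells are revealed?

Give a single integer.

Answer: 11

Derivation:
Click 1 (2,3) count=2: revealed 1 new [(2,3)] -> total=1
Click 2 (4,2) count=1: revealed 1 new [(4,2)] -> total=2
Click 3 (2,4) count=0: revealed 9 new [(0,3) (0,4) (1,3) (1,4) (2,4) (3,3) (3,4) (4,3) (4,4)] -> total=11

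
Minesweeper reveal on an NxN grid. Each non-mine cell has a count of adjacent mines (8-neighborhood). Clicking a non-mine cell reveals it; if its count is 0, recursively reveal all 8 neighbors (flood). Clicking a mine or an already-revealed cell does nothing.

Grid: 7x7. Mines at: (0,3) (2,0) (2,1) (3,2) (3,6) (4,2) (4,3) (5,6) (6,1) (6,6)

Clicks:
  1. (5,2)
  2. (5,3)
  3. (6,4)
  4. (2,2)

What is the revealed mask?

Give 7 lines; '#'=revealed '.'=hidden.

Answer: .......
.......
..#....
.......
.......
..####.
..####.

Derivation:
Click 1 (5,2) count=3: revealed 1 new [(5,2)] -> total=1
Click 2 (5,3) count=2: revealed 1 new [(5,3)] -> total=2
Click 3 (6,4) count=0: revealed 6 new [(5,4) (5,5) (6,2) (6,3) (6,4) (6,5)] -> total=8
Click 4 (2,2) count=2: revealed 1 new [(2,2)] -> total=9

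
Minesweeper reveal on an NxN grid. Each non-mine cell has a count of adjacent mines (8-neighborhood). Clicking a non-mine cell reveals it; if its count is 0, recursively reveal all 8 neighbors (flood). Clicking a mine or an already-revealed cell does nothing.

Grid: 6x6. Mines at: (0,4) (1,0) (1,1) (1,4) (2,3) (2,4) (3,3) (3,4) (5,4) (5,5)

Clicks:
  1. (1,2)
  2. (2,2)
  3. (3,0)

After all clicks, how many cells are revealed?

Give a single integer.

Answer: 15

Derivation:
Click 1 (1,2) count=2: revealed 1 new [(1,2)] -> total=1
Click 2 (2,2) count=3: revealed 1 new [(2,2)] -> total=2
Click 3 (3,0) count=0: revealed 13 new [(2,0) (2,1) (3,0) (3,1) (3,2) (4,0) (4,1) (4,2) (4,3) (5,0) (5,1) (5,2) (5,3)] -> total=15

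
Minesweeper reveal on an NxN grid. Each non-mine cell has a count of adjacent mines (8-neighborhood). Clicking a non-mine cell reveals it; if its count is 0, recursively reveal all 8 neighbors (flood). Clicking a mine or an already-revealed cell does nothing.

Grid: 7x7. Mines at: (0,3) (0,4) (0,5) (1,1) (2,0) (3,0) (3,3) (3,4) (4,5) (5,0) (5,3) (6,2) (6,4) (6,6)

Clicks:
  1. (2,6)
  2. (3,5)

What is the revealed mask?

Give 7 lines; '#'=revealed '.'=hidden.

Answer: .......
.....##
.....##
.....##
.......
.......
.......

Derivation:
Click 1 (2,6) count=0: revealed 6 new [(1,5) (1,6) (2,5) (2,6) (3,5) (3,6)] -> total=6
Click 2 (3,5) count=2: revealed 0 new [(none)] -> total=6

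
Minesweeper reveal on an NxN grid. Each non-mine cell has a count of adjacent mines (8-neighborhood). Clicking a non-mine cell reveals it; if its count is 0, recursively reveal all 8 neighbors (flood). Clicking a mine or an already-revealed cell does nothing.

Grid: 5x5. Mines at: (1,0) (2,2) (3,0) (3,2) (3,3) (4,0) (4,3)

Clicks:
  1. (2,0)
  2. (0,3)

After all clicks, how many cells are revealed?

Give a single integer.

Click 1 (2,0) count=2: revealed 1 new [(2,0)] -> total=1
Click 2 (0,3) count=0: revealed 10 new [(0,1) (0,2) (0,3) (0,4) (1,1) (1,2) (1,3) (1,4) (2,3) (2,4)] -> total=11

Answer: 11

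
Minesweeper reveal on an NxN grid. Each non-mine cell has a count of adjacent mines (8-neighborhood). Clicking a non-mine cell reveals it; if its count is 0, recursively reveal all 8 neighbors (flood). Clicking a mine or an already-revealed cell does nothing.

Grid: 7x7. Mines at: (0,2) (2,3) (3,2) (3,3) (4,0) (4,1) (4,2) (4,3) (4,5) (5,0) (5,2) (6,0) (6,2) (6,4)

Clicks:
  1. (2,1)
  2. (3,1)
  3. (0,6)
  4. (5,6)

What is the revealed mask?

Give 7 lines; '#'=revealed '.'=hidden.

Answer: ...####
...####
.#..###
.#..###
.......
......#
.......

Derivation:
Click 1 (2,1) count=1: revealed 1 new [(2,1)] -> total=1
Click 2 (3,1) count=4: revealed 1 new [(3,1)] -> total=2
Click 3 (0,6) count=0: revealed 14 new [(0,3) (0,4) (0,5) (0,6) (1,3) (1,4) (1,5) (1,6) (2,4) (2,5) (2,6) (3,4) (3,5) (3,6)] -> total=16
Click 4 (5,6) count=1: revealed 1 new [(5,6)] -> total=17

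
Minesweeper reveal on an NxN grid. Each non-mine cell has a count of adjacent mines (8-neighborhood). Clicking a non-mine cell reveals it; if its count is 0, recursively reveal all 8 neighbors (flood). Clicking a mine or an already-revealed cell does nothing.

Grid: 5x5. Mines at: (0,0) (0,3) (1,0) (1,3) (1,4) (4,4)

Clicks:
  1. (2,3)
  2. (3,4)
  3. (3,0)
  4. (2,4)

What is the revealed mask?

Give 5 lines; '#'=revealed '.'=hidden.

Click 1 (2,3) count=2: revealed 1 new [(2,3)] -> total=1
Click 2 (3,4) count=1: revealed 1 new [(3,4)] -> total=2
Click 3 (3,0) count=0: revealed 11 new [(2,0) (2,1) (2,2) (3,0) (3,1) (3,2) (3,3) (4,0) (4,1) (4,2) (4,3)] -> total=13
Click 4 (2,4) count=2: revealed 1 new [(2,4)] -> total=14

Answer: .....
.....
#####
#####
####.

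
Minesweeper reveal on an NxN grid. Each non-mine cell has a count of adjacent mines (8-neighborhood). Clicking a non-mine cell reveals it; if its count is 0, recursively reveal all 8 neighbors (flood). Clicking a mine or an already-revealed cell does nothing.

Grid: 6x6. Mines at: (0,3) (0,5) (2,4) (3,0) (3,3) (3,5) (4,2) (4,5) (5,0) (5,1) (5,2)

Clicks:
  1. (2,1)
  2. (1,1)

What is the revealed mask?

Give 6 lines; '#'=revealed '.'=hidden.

Answer: ###...
###...
###...
......
......
......

Derivation:
Click 1 (2,1) count=1: revealed 1 new [(2,1)] -> total=1
Click 2 (1,1) count=0: revealed 8 new [(0,0) (0,1) (0,2) (1,0) (1,1) (1,2) (2,0) (2,2)] -> total=9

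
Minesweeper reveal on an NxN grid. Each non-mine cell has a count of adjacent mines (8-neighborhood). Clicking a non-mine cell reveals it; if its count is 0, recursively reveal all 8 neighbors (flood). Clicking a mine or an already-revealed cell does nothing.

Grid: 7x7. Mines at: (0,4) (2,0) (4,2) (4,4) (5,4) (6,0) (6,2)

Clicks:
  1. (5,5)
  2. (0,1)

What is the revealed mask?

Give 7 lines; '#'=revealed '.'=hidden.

Click 1 (5,5) count=2: revealed 1 new [(5,5)] -> total=1
Click 2 (0,1) count=0: revealed 30 new [(0,0) (0,1) (0,2) (0,3) (0,5) (0,6) (1,0) (1,1) (1,2) (1,3) (1,4) (1,5) (1,6) (2,1) (2,2) (2,3) (2,4) (2,5) (2,6) (3,1) (3,2) (3,3) (3,4) (3,5) (3,6) (4,5) (4,6) (5,6) (6,5) (6,6)] -> total=31

Answer: ####.##
#######
.######
.######
.....##
.....##
.....##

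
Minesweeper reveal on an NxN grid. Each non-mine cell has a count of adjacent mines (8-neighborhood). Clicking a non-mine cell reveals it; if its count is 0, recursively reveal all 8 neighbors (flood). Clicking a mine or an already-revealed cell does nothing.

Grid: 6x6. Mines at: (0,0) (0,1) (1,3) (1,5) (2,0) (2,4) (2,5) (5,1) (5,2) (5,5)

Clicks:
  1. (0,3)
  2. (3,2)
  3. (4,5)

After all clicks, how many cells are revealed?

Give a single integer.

Answer: 11

Derivation:
Click 1 (0,3) count=1: revealed 1 new [(0,3)] -> total=1
Click 2 (3,2) count=0: revealed 9 new [(2,1) (2,2) (2,3) (3,1) (3,2) (3,3) (4,1) (4,2) (4,3)] -> total=10
Click 3 (4,5) count=1: revealed 1 new [(4,5)] -> total=11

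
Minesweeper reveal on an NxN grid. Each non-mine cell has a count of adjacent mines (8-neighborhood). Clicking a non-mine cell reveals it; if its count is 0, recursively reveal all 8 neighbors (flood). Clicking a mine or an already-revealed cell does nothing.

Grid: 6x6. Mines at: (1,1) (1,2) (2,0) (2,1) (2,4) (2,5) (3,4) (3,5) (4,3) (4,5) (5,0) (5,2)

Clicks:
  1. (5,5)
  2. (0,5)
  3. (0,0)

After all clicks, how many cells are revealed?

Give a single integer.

Answer: 8

Derivation:
Click 1 (5,5) count=1: revealed 1 new [(5,5)] -> total=1
Click 2 (0,5) count=0: revealed 6 new [(0,3) (0,4) (0,5) (1,3) (1,4) (1,5)] -> total=7
Click 3 (0,0) count=1: revealed 1 new [(0,0)] -> total=8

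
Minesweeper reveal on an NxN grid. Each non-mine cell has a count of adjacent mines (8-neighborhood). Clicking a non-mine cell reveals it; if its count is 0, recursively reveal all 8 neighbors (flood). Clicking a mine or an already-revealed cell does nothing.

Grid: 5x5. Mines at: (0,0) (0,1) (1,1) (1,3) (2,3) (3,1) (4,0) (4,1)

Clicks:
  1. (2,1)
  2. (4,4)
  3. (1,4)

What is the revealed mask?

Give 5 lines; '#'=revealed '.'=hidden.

Click 1 (2,1) count=2: revealed 1 new [(2,1)] -> total=1
Click 2 (4,4) count=0: revealed 6 new [(3,2) (3,3) (3,4) (4,2) (4,3) (4,4)] -> total=7
Click 3 (1,4) count=2: revealed 1 new [(1,4)] -> total=8

Answer: .....
....#
.#...
..###
..###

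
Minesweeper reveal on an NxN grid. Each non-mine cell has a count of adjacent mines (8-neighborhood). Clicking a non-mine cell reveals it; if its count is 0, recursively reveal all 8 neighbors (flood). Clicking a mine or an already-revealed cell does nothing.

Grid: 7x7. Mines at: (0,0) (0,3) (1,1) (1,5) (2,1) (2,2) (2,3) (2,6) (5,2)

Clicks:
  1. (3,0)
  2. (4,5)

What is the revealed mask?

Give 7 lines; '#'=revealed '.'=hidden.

Click 1 (3,0) count=1: revealed 1 new [(3,0)] -> total=1
Click 2 (4,5) count=0: revealed 16 new [(3,3) (3,4) (3,5) (3,6) (4,3) (4,4) (4,5) (4,6) (5,3) (5,4) (5,5) (5,6) (6,3) (6,4) (6,5) (6,6)] -> total=17

Answer: .......
.......
.......
#..####
...####
...####
...####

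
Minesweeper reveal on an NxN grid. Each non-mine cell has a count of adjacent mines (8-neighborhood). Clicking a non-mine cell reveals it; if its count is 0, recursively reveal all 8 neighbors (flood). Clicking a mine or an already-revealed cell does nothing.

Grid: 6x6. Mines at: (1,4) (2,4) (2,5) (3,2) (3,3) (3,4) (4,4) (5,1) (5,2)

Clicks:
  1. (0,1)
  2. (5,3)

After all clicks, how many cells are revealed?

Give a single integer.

Click 1 (0,1) count=0: revealed 16 new [(0,0) (0,1) (0,2) (0,3) (1,0) (1,1) (1,2) (1,3) (2,0) (2,1) (2,2) (2,3) (3,0) (3,1) (4,0) (4,1)] -> total=16
Click 2 (5,3) count=2: revealed 1 new [(5,3)] -> total=17

Answer: 17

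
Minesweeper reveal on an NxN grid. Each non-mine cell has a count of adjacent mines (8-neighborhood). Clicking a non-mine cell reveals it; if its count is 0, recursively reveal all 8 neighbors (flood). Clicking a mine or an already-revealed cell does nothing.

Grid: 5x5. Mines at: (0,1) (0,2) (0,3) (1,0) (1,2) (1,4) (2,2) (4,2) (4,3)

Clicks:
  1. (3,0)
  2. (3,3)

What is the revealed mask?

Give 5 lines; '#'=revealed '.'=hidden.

Answer: .....
.....
##...
##.#.
##...

Derivation:
Click 1 (3,0) count=0: revealed 6 new [(2,0) (2,1) (3,0) (3,1) (4,0) (4,1)] -> total=6
Click 2 (3,3) count=3: revealed 1 new [(3,3)] -> total=7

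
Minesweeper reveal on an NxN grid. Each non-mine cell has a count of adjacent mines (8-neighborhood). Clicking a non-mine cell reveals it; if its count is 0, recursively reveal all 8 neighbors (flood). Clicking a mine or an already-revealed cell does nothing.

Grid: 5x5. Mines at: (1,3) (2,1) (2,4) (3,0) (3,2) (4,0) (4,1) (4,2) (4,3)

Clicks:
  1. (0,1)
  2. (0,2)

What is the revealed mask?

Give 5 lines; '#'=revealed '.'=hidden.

Click 1 (0,1) count=0: revealed 6 new [(0,0) (0,1) (0,2) (1,0) (1,1) (1,2)] -> total=6
Click 2 (0,2) count=1: revealed 0 new [(none)] -> total=6

Answer: ###..
###..
.....
.....
.....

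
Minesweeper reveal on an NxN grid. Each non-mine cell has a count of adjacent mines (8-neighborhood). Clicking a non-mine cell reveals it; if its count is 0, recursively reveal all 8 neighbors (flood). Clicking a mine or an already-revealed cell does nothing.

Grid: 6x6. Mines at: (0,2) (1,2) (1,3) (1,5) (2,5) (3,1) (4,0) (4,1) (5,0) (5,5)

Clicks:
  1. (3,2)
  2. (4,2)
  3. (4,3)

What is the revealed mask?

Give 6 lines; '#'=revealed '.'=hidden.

Click 1 (3,2) count=2: revealed 1 new [(3,2)] -> total=1
Click 2 (4,2) count=2: revealed 1 new [(4,2)] -> total=2
Click 3 (4,3) count=0: revealed 10 new [(2,2) (2,3) (2,4) (3,3) (3,4) (4,3) (4,4) (5,2) (5,3) (5,4)] -> total=12

Answer: ......
......
..###.
..###.
..###.
..###.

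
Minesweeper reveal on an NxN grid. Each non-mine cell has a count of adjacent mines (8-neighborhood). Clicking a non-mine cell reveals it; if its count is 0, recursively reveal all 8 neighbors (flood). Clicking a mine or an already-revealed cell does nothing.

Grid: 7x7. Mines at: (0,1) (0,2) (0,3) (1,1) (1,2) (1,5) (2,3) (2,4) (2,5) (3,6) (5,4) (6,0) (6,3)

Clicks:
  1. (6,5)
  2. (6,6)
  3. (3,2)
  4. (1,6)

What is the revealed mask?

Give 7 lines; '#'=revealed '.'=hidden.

Answer: .......
......#
.......
..#....
.....##
.....##
.....##

Derivation:
Click 1 (6,5) count=1: revealed 1 new [(6,5)] -> total=1
Click 2 (6,6) count=0: revealed 5 new [(4,5) (4,6) (5,5) (5,6) (6,6)] -> total=6
Click 3 (3,2) count=1: revealed 1 new [(3,2)] -> total=7
Click 4 (1,6) count=2: revealed 1 new [(1,6)] -> total=8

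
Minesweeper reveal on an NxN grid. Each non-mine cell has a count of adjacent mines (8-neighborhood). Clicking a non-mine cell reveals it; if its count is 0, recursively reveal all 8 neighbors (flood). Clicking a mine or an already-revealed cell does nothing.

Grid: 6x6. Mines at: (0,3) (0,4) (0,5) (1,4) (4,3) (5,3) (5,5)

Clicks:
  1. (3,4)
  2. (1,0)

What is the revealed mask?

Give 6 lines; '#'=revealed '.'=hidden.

Click 1 (3,4) count=1: revealed 1 new [(3,4)] -> total=1
Click 2 (1,0) count=0: revealed 21 new [(0,0) (0,1) (0,2) (1,0) (1,1) (1,2) (1,3) (2,0) (2,1) (2,2) (2,3) (3,0) (3,1) (3,2) (3,3) (4,0) (4,1) (4,2) (5,0) (5,1) (5,2)] -> total=22

Answer: ###...
####..
####..
#####.
###...
###...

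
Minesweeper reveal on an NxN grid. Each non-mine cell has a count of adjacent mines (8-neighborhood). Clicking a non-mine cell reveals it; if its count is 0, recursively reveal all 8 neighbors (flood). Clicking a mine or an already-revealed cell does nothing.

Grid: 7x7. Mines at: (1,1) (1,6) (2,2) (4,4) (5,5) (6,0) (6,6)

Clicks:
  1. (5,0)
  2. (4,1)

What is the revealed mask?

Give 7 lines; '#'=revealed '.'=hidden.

Answer: .......
.......
##.....
####...
####...
#####..
.####..

Derivation:
Click 1 (5,0) count=1: revealed 1 new [(5,0)] -> total=1
Click 2 (4,1) count=0: revealed 18 new [(2,0) (2,1) (3,0) (3,1) (3,2) (3,3) (4,0) (4,1) (4,2) (4,3) (5,1) (5,2) (5,3) (5,4) (6,1) (6,2) (6,3) (6,4)] -> total=19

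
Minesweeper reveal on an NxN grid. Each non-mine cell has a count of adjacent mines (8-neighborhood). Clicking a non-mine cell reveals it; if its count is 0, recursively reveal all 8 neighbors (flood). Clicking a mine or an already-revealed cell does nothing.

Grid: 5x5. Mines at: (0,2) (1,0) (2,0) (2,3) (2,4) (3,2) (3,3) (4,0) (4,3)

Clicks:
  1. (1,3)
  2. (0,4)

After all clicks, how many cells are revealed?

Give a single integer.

Click 1 (1,3) count=3: revealed 1 new [(1,3)] -> total=1
Click 2 (0,4) count=0: revealed 3 new [(0,3) (0,4) (1,4)] -> total=4

Answer: 4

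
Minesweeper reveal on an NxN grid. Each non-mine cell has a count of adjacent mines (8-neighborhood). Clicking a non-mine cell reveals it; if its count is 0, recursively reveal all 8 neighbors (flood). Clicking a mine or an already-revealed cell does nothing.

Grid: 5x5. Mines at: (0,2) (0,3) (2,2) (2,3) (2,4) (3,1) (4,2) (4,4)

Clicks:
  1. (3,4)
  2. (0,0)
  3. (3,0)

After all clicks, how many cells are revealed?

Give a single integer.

Answer: 8

Derivation:
Click 1 (3,4) count=3: revealed 1 new [(3,4)] -> total=1
Click 2 (0,0) count=0: revealed 6 new [(0,0) (0,1) (1,0) (1,1) (2,0) (2,1)] -> total=7
Click 3 (3,0) count=1: revealed 1 new [(3,0)] -> total=8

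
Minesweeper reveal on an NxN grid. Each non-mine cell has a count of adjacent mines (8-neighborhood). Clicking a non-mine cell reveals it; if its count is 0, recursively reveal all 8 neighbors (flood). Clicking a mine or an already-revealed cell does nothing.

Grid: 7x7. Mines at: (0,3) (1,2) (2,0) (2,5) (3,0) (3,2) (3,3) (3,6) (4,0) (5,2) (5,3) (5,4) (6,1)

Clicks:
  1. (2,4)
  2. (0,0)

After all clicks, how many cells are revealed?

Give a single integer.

Click 1 (2,4) count=2: revealed 1 new [(2,4)] -> total=1
Click 2 (0,0) count=0: revealed 4 new [(0,0) (0,1) (1,0) (1,1)] -> total=5

Answer: 5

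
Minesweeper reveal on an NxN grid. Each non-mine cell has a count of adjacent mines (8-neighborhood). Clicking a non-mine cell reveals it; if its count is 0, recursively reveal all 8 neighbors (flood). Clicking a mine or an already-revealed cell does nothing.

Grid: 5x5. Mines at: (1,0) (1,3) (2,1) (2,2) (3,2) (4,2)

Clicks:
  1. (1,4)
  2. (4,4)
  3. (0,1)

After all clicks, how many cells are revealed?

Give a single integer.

Answer: 8

Derivation:
Click 1 (1,4) count=1: revealed 1 new [(1,4)] -> total=1
Click 2 (4,4) count=0: revealed 6 new [(2,3) (2,4) (3,3) (3,4) (4,3) (4,4)] -> total=7
Click 3 (0,1) count=1: revealed 1 new [(0,1)] -> total=8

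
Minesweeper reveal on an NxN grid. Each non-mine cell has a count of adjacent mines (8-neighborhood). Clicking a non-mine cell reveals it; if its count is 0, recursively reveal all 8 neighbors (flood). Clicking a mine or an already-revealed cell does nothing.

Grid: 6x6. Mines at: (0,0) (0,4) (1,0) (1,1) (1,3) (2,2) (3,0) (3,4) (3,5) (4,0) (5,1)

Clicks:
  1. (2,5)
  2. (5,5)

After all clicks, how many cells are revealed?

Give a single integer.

Answer: 9

Derivation:
Click 1 (2,5) count=2: revealed 1 new [(2,5)] -> total=1
Click 2 (5,5) count=0: revealed 8 new [(4,2) (4,3) (4,4) (4,5) (5,2) (5,3) (5,4) (5,5)] -> total=9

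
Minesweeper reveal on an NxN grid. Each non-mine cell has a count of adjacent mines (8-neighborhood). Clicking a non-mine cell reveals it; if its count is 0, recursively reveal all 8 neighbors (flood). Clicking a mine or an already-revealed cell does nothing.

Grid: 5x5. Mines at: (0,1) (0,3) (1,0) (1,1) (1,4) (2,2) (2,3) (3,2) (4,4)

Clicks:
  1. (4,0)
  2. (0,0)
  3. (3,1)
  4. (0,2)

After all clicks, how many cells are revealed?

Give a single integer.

Answer: 8

Derivation:
Click 1 (4,0) count=0: revealed 6 new [(2,0) (2,1) (3,0) (3,1) (4,0) (4,1)] -> total=6
Click 2 (0,0) count=3: revealed 1 new [(0,0)] -> total=7
Click 3 (3,1) count=2: revealed 0 new [(none)] -> total=7
Click 4 (0,2) count=3: revealed 1 new [(0,2)] -> total=8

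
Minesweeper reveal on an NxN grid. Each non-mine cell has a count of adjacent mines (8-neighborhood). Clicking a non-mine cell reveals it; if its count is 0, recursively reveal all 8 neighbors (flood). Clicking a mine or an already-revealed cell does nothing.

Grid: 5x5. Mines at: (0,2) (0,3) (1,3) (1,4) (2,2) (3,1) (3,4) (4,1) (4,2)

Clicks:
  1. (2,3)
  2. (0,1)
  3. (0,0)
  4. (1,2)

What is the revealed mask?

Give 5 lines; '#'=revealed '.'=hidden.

Click 1 (2,3) count=4: revealed 1 new [(2,3)] -> total=1
Click 2 (0,1) count=1: revealed 1 new [(0,1)] -> total=2
Click 3 (0,0) count=0: revealed 5 new [(0,0) (1,0) (1,1) (2,0) (2,1)] -> total=7
Click 4 (1,2) count=4: revealed 1 new [(1,2)] -> total=8

Answer: ##...
###..
##.#.
.....
.....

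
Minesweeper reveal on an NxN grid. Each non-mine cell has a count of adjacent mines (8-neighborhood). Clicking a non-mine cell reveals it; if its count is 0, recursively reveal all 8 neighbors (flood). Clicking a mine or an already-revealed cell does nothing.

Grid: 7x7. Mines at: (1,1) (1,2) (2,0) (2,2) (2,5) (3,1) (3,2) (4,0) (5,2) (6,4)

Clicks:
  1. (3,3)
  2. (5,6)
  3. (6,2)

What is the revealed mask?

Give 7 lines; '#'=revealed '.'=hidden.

Answer: .......
.......
.......
...####
...####
...####
..#..##

Derivation:
Click 1 (3,3) count=2: revealed 1 new [(3,3)] -> total=1
Click 2 (5,6) count=0: revealed 13 new [(3,4) (3,5) (3,6) (4,3) (4,4) (4,5) (4,6) (5,3) (5,4) (5,5) (5,6) (6,5) (6,6)] -> total=14
Click 3 (6,2) count=1: revealed 1 new [(6,2)] -> total=15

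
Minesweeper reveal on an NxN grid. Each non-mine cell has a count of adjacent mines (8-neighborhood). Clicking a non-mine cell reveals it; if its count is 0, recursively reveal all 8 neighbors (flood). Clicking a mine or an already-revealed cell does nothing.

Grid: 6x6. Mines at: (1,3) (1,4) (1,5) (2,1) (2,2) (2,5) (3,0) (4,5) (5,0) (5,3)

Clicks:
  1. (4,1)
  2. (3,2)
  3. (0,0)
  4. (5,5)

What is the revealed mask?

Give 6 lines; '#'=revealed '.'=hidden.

Click 1 (4,1) count=2: revealed 1 new [(4,1)] -> total=1
Click 2 (3,2) count=2: revealed 1 new [(3,2)] -> total=2
Click 3 (0,0) count=0: revealed 6 new [(0,0) (0,1) (0,2) (1,0) (1,1) (1,2)] -> total=8
Click 4 (5,5) count=1: revealed 1 new [(5,5)] -> total=9

Answer: ###...
###...
......
..#...
.#....
.....#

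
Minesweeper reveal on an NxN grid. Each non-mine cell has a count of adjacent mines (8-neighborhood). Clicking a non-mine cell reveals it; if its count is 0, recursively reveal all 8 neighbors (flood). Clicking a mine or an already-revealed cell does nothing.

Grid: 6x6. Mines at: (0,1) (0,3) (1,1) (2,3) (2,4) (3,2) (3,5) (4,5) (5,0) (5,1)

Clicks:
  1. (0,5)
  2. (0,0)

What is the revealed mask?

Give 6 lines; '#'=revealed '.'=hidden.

Click 1 (0,5) count=0: revealed 4 new [(0,4) (0,5) (1,4) (1,5)] -> total=4
Click 2 (0,0) count=2: revealed 1 new [(0,0)] -> total=5

Answer: #...##
....##
......
......
......
......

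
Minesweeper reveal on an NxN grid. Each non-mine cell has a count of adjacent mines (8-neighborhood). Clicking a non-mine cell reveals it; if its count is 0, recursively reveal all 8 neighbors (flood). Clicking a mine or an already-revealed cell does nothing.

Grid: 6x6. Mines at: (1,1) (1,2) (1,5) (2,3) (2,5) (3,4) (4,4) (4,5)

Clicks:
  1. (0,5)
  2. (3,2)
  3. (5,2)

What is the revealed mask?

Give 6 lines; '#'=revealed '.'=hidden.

Click 1 (0,5) count=1: revealed 1 new [(0,5)] -> total=1
Click 2 (3,2) count=1: revealed 1 new [(3,2)] -> total=2
Click 3 (5,2) count=0: revealed 14 new [(2,0) (2,1) (2,2) (3,0) (3,1) (3,3) (4,0) (4,1) (4,2) (4,3) (5,0) (5,1) (5,2) (5,3)] -> total=16

Answer: .....#
......
###...
####..
####..
####..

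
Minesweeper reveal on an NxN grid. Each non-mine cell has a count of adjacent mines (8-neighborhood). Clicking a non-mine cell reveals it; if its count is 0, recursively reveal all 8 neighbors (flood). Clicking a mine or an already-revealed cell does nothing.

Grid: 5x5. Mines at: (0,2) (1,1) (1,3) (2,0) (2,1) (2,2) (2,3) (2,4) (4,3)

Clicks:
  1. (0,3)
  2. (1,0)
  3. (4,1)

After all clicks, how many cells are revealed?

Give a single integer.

Click 1 (0,3) count=2: revealed 1 new [(0,3)] -> total=1
Click 2 (1,0) count=3: revealed 1 new [(1,0)] -> total=2
Click 3 (4,1) count=0: revealed 6 new [(3,0) (3,1) (3,2) (4,0) (4,1) (4,2)] -> total=8

Answer: 8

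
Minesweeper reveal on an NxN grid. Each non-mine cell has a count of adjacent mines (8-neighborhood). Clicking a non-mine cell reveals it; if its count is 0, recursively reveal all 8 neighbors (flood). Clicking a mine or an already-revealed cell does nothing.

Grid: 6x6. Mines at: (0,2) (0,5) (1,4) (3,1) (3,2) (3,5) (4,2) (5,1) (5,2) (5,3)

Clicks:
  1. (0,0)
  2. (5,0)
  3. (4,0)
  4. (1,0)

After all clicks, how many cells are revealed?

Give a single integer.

Answer: 8

Derivation:
Click 1 (0,0) count=0: revealed 6 new [(0,0) (0,1) (1,0) (1,1) (2,0) (2,1)] -> total=6
Click 2 (5,0) count=1: revealed 1 new [(5,0)] -> total=7
Click 3 (4,0) count=2: revealed 1 new [(4,0)] -> total=8
Click 4 (1,0) count=0: revealed 0 new [(none)] -> total=8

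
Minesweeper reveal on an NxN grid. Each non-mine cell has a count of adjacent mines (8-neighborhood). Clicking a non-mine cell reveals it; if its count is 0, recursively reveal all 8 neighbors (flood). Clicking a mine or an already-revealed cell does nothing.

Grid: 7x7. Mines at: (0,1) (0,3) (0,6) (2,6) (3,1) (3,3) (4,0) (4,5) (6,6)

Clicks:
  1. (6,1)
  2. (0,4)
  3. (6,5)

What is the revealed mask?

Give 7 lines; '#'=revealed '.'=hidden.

Answer: ....#..
.......
.......
.......
.####..
######.
######.

Derivation:
Click 1 (6,1) count=0: revealed 16 new [(4,1) (4,2) (4,3) (4,4) (5,0) (5,1) (5,2) (5,3) (5,4) (5,5) (6,0) (6,1) (6,2) (6,3) (6,4) (6,5)] -> total=16
Click 2 (0,4) count=1: revealed 1 new [(0,4)] -> total=17
Click 3 (6,5) count=1: revealed 0 new [(none)] -> total=17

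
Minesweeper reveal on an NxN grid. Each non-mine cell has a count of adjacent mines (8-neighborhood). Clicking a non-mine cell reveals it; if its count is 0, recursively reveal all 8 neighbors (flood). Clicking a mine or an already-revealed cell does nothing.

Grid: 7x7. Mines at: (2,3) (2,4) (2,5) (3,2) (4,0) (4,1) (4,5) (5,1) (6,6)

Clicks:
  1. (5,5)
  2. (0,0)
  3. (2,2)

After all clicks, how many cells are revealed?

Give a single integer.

Answer: 20

Derivation:
Click 1 (5,5) count=2: revealed 1 new [(5,5)] -> total=1
Click 2 (0,0) count=0: revealed 19 new [(0,0) (0,1) (0,2) (0,3) (0,4) (0,5) (0,6) (1,0) (1,1) (1,2) (1,3) (1,4) (1,5) (1,6) (2,0) (2,1) (2,2) (3,0) (3,1)] -> total=20
Click 3 (2,2) count=2: revealed 0 new [(none)] -> total=20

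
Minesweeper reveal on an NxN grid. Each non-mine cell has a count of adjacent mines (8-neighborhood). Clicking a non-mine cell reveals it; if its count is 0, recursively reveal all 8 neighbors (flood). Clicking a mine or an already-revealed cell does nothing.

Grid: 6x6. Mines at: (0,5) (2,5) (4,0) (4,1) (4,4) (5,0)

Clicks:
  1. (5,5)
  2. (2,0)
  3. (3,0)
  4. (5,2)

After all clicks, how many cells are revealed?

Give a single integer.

Click 1 (5,5) count=1: revealed 1 new [(5,5)] -> total=1
Click 2 (2,0) count=0: revealed 20 new [(0,0) (0,1) (0,2) (0,3) (0,4) (1,0) (1,1) (1,2) (1,3) (1,4) (2,0) (2,1) (2,2) (2,3) (2,4) (3,0) (3,1) (3,2) (3,3) (3,4)] -> total=21
Click 3 (3,0) count=2: revealed 0 new [(none)] -> total=21
Click 4 (5,2) count=1: revealed 1 new [(5,2)] -> total=22

Answer: 22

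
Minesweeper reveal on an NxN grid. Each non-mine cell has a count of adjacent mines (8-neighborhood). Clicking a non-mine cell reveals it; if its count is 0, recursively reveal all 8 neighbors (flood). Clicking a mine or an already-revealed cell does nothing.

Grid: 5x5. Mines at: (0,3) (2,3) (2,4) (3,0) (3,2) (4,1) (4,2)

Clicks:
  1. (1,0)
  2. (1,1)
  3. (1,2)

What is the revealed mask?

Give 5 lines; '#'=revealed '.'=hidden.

Click 1 (1,0) count=0: revealed 9 new [(0,0) (0,1) (0,2) (1,0) (1,1) (1,2) (2,0) (2,1) (2,2)] -> total=9
Click 2 (1,1) count=0: revealed 0 new [(none)] -> total=9
Click 3 (1,2) count=2: revealed 0 new [(none)] -> total=9

Answer: ###..
###..
###..
.....
.....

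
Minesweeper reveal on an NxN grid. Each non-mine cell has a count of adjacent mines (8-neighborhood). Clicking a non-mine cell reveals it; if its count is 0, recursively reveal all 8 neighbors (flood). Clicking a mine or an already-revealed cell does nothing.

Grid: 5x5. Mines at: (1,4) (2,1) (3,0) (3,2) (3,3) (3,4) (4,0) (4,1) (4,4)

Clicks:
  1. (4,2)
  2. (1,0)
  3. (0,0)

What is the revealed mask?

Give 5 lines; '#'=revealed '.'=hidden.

Click 1 (4,2) count=3: revealed 1 new [(4,2)] -> total=1
Click 2 (1,0) count=1: revealed 1 new [(1,0)] -> total=2
Click 3 (0,0) count=0: revealed 7 new [(0,0) (0,1) (0,2) (0,3) (1,1) (1,2) (1,3)] -> total=9

Answer: ####.
####.
.....
.....
..#..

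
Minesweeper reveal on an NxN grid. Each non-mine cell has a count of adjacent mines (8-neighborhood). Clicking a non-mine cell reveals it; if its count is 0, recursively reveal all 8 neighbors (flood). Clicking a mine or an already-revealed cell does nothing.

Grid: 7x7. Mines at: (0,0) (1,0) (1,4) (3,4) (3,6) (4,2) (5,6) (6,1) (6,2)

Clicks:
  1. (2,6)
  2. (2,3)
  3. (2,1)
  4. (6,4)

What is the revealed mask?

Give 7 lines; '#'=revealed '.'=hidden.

Answer: .......
.......
.#.#..#
.......
...###.
...###.
...###.

Derivation:
Click 1 (2,6) count=1: revealed 1 new [(2,6)] -> total=1
Click 2 (2,3) count=2: revealed 1 new [(2,3)] -> total=2
Click 3 (2,1) count=1: revealed 1 new [(2,1)] -> total=3
Click 4 (6,4) count=0: revealed 9 new [(4,3) (4,4) (4,5) (5,3) (5,4) (5,5) (6,3) (6,4) (6,5)] -> total=12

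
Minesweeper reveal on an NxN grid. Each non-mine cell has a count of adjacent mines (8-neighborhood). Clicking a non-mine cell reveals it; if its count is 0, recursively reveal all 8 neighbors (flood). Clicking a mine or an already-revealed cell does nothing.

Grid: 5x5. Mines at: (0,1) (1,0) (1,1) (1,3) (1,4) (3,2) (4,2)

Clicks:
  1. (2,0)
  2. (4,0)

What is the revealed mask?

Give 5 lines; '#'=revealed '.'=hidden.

Click 1 (2,0) count=2: revealed 1 new [(2,0)] -> total=1
Click 2 (4,0) count=0: revealed 5 new [(2,1) (3,0) (3,1) (4,0) (4,1)] -> total=6

Answer: .....
.....
##...
##...
##...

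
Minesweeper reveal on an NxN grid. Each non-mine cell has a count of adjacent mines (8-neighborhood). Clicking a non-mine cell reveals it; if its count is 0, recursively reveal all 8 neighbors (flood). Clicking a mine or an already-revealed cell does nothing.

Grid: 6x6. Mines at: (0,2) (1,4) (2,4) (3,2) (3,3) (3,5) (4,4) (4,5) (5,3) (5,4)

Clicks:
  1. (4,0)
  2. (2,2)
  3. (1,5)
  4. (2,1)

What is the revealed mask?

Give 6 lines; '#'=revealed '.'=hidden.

Click 1 (4,0) count=0: revealed 14 new [(0,0) (0,1) (1,0) (1,1) (2,0) (2,1) (3,0) (3,1) (4,0) (4,1) (4,2) (5,0) (5,1) (5,2)] -> total=14
Click 2 (2,2) count=2: revealed 1 new [(2,2)] -> total=15
Click 3 (1,5) count=2: revealed 1 new [(1,5)] -> total=16
Click 4 (2,1) count=1: revealed 0 new [(none)] -> total=16

Answer: ##....
##...#
###...
##....
###...
###...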